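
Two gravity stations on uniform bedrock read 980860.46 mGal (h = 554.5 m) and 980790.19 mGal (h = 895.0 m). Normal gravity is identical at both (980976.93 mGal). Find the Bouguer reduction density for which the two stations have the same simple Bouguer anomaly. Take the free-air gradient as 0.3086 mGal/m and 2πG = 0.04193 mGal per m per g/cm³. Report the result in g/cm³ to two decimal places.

2.44

Δg_obs = 980790.19 − 980860.46 = -70.27 mGal over Δh = 895.0 − 554.5 = 340.5 m
Equal Bouguer anomalies ⇒ Δg_obs + (0.3086 − 0.04193ρ)·Δh = 0
0.3086 − 0.04193ρ = −Δg_obs/Δh = 0.20637
ρ = (0.3086 − 0.20637) / 0.04193 = 2.44 g/cm³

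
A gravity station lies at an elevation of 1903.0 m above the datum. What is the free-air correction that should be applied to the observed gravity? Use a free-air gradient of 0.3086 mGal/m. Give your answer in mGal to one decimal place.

Free-air correction = 0.3086 × 1903.0 = 587.3 mGal

587.3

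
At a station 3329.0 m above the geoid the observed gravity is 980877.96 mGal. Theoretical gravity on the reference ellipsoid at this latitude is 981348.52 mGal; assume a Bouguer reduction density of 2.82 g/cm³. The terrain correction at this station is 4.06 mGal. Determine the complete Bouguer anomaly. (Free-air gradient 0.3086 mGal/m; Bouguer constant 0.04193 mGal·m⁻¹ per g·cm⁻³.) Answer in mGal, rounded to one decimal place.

Free-air correction = 0.3086 × 3329.0 = 1027.33 mGal
Free-air anomaly = 980877.96 − 981348.52 + (1027.33) = 556.77 mGal
Bouguer slab correction = 0.04193 × 2.82 × 3329.0 = 393.63 mGal
Simple Bouguer anomaly = 556.77 − (393.63) = 163.14 mGal
Complete Bouguer anomaly = 163.14 + 4.06 = 167.20 mGal

167.2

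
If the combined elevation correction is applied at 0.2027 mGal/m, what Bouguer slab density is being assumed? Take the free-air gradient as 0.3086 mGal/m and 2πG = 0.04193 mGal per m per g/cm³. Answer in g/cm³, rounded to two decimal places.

2.53

0.2027 = 0.3086 − 0.04193 × ρ
ρ = (0.3086 − 0.2027) / 0.04193 = 2.53 g/cm³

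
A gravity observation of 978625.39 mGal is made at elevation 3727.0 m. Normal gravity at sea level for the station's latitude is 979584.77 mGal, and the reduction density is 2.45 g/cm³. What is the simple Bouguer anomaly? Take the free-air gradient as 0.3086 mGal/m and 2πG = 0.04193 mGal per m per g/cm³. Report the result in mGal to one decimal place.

-192.1

Free-air correction = 0.3086 × 3727.0 = 1150.15 mGal
Free-air anomaly = 978625.39 − 979584.77 + (1150.15) = 190.77 mGal
Bouguer slab correction = 0.04193 × 2.45 × 3727.0 = 382.87 mGal
Simple Bouguer anomaly = 190.77 − (382.87) = -192.10 mGal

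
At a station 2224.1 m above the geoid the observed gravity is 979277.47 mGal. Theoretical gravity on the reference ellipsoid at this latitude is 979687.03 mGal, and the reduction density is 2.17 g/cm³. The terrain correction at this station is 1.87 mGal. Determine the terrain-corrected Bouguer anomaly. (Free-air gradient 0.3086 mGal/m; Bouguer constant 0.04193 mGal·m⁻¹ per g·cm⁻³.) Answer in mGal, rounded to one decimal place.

Free-air correction = 0.3086 × 2224.1 = 686.36 mGal
Free-air anomaly = 979277.47 − 979687.03 + (686.36) = 276.80 mGal
Bouguer slab correction = 0.04193 × 2.17 × 2224.1 = 202.37 mGal
Simple Bouguer anomaly = 276.80 − (202.37) = 74.43 mGal
Complete Bouguer anomaly = 74.43 + 1.87 = 76.30 mGal

76.3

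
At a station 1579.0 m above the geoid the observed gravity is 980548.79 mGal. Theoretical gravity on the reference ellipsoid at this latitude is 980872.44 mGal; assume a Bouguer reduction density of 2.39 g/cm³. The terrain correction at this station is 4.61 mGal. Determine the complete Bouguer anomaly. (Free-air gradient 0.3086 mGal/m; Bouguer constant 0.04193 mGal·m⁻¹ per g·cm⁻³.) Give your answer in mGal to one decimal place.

Free-air correction = 0.3086 × 1579.0 = 487.28 mGal
Free-air anomaly = 980548.79 − 980872.44 + (487.28) = 163.63 mGal
Bouguer slab correction = 0.04193 × 2.39 × 1579.0 = 158.24 mGal
Simple Bouguer anomaly = 163.63 − (158.24) = 5.39 mGal
Complete Bouguer anomaly = 5.39 + 4.61 = 10.00 mGal

10.0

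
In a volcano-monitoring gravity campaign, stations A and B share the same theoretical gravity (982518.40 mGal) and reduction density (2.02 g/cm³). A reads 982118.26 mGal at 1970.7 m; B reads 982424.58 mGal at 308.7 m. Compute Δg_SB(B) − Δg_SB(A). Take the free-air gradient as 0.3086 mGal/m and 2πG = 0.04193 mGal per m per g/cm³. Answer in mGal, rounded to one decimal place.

Δg_SB(A) = 982118.26 − 982518.40 + 0.3086×1970.7 − 0.04193×2.02×1970.7 = 41.10 mGal
Δg_SB(B) = 982424.58 − 982518.40 + 0.3086×308.7 − 0.04193×2.02×308.7 = -24.70 mGal
Difference = -24.70 − (41.10) = -65.80 mGal

-65.8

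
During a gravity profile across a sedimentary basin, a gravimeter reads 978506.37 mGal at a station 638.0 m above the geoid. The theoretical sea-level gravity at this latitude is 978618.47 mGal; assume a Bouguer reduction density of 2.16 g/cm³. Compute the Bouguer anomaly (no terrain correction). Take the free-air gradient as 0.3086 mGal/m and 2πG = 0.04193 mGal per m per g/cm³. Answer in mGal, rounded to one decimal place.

Free-air correction = 0.3086 × 638.0 = 196.89 mGal
Free-air anomaly = 978506.37 − 978618.47 + (196.89) = 84.79 mGal
Bouguer slab correction = 0.04193 × 2.16 × 638.0 = 57.78 mGal
Simple Bouguer anomaly = 84.79 − (57.78) = 27.01 mGal

27.0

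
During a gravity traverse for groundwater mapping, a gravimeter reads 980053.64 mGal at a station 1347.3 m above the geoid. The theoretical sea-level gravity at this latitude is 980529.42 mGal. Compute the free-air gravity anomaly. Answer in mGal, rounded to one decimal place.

Free-air correction = 0.3086 × 1347.3 = 415.78 mGal
Free-air anomaly = 980053.64 − 980529.42 + (415.78) = -60.00 mGal

-60.0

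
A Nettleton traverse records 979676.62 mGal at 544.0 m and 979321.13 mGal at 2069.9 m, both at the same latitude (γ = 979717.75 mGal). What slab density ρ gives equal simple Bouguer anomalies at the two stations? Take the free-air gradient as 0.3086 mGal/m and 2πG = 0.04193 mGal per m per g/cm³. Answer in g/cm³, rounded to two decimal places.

Δg_obs = 979321.13 − 979676.62 = -355.49 mGal over Δh = 2069.9 − 544.0 = 1525.9 m
Equal Bouguer anomalies ⇒ Δg_obs + (0.3086 − 0.04193ρ)·Δh = 0
0.3086 − 0.04193ρ = −Δg_obs/Δh = 0.23297
ρ = (0.3086 − 0.23297) / 0.04193 = 1.80 g/cm³

1.80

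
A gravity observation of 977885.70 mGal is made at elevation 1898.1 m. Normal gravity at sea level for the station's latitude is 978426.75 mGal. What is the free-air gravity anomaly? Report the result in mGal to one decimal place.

44.7

Free-air correction = 0.3086 × 1898.1 = 585.75 mGal
Free-air anomaly = 977885.70 − 978426.75 + (585.75) = 44.70 mGal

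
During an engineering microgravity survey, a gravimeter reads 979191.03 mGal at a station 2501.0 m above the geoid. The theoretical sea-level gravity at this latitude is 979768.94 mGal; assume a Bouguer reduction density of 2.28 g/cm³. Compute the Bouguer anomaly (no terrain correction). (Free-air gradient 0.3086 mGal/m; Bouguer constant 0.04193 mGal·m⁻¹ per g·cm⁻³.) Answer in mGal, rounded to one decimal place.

-45.2

Free-air correction = 0.3086 × 2501.0 = 771.81 mGal
Free-air anomaly = 979191.03 − 979768.94 + (771.81) = 193.90 mGal
Bouguer slab correction = 0.04193 × 2.28 × 2501.0 = 239.10 mGal
Simple Bouguer anomaly = 193.90 − (239.10) = -45.20 mGal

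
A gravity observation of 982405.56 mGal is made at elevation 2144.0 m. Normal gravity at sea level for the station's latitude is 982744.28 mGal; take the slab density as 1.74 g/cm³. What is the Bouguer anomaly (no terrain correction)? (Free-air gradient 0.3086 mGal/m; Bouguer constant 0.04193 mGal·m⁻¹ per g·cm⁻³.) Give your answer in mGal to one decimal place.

Free-air correction = 0.3086 × 2144.0 = 661.64 mGal
Free-air anomaly = 982405.56 − 982744.28 + (661.64) = 322.92 mGal
Bouguer slab correction = 0.04193 × 1.74 × 2144.0 = 156.42 mGal
Simple Bouguer anomaly = 322.92 − (156.42) = 166.50 mGal

166.5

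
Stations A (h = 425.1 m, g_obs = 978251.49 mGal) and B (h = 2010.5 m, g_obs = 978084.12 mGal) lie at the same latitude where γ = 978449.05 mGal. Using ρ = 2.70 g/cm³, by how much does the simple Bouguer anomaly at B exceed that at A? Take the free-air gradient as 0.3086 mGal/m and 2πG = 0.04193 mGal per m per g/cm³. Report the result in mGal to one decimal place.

142.4

Δg_SB(A) = 978251.49 − 978449.05 + 0.3086×425.1 − 0.04193×2.70×425.1 = -114.50 mGal
Δg_SB(B) = 978084.12 − 978449.05 + 0.3086×2010.5 − 0.04193×2.70×2010.5 = 27.90 mGal
Difference = 27.90 − (-114.50) = 142.40 mGal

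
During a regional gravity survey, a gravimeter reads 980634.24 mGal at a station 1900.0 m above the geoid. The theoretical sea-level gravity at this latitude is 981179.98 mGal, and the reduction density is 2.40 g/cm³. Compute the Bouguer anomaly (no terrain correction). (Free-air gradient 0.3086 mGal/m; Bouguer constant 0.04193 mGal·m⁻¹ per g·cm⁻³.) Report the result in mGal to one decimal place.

-150.6

Free-air correction = 0.3086 × 1900.0 = 586.34 mGal
Free-air anomaly = 980634.24 − 981179.98 + (586.34) = 40.60 mGal
Bouguer slab correction = 0.04193 × 2.40 × 1900.0 = 191.20 mGal
Simple Bouguer anomaly = 40.60 − (191.20) = -150.60 mGal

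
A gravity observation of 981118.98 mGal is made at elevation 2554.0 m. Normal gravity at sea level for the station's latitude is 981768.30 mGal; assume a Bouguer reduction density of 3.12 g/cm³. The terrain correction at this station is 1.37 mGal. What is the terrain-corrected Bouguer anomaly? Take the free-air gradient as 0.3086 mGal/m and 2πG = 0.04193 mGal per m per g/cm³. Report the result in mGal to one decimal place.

Free-air correction = 0.3086 × 2554.0 = 788.16 mGal
Free-air anomaly = 981118.98 − 981768.30 + (788.16) = 138.84 mGal
Bouguer slab correction = 0.04193 × 3.12 × 2554.0 = 334.12 mGal
Simple Bouguer anomaly = 138.84 − (334.12) = -195.28 mGal
Complete Bouguer anomaly = -195.28 + 1.37 = -193.91 mGal

-193.9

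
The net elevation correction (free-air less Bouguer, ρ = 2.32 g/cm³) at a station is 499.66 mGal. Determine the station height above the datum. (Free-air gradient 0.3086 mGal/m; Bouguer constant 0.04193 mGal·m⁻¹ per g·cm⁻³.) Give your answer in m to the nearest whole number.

2364

Combined gradient = 0.3086 − 0.04193 × 2.32 = 0.2113224 mGal/m
h = 499.66 / 0.2113224 = 2364.44 m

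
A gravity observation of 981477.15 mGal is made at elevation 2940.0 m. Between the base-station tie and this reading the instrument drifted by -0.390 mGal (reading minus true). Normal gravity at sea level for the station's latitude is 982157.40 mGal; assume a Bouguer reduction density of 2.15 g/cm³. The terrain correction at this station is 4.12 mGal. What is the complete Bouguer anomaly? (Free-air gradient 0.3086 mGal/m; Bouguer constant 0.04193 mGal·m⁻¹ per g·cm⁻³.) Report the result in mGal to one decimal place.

Drift-corrected reading = 981477.15 − (-0.390) = 981477.540 mGal
Free-air correction = 0.3086 × 2940.0 = 907.28 mGal
Free-air anomaly = 981477.540 − 982157.40 + (907.28) = 227.420 mGal
Bouguer slab correction = 0.04193 × 2.15 × 2940.0 = 265.04 mGal
Simple Bouguer anomaly = 227.420 − (265.04) = -37.620 mGal
Complete Bouguer anomaly = -37.620 + 4.12 = -33.500 mGal

-33.5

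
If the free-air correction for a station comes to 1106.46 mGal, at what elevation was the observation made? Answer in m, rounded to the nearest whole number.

h = 1106.46 / 0.3086 = 3585.42 m

3585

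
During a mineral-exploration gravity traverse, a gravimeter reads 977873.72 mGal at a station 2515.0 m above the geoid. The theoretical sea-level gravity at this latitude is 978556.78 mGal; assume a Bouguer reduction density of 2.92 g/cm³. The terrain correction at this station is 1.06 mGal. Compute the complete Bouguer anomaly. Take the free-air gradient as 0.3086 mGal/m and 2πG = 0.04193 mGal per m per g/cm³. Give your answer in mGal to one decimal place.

-213.8

Free-air correction = 0.3086 × 2515.0 = 776.13 mGal
Free-air anomaly = 977873.72 − 978556.78 + (776.13) = 93.07 mGal
Bouguer slab correction = 0.04193 × 2.92 × 2515.0 = 307.93 mGal
Simple Bouguer anomaly = 93.07 − (307.93) = -214.86 mGal
Complete Bouguer anomaly = -214.86 + 1.06 = -213.80 mGal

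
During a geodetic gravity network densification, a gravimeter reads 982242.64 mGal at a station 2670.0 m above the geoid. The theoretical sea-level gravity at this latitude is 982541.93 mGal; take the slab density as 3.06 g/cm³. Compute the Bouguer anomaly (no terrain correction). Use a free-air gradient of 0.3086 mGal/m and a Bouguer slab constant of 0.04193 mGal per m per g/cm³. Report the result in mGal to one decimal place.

Free-air correction = 0.3086 × 2670.0 = 823.96 mGal
Free-air anomaly = 982242.64 − 982541.93 + (823.96) = 524.67 mGal
Bouguer slab correction = 0.04193 × 3.06 × 2670.0 = 342.58 mGal
Simple Bouguer anomaly = 524.67 − (342.58) = 182.09 mGal

182.1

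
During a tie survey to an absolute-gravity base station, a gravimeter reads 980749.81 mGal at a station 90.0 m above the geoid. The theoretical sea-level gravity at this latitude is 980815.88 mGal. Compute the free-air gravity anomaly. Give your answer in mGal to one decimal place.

-38.3

Free-air correction = 0.3086 × 90.0 = 27.77 mGal
Free-air anomaly = 980749.81 − 980815.88 + (27.77) = -38.30 mGal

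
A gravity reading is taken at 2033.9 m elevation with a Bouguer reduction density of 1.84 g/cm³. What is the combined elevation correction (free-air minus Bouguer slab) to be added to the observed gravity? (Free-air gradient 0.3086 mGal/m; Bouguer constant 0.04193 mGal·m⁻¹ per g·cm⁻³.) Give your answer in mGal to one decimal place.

470.7

Combined gradient = 0.3086 − 0.04193 × 1.84 = 0.2314488 mGal/m
Combined elevation correction = 0.2314488 × 2033.9 = 470.7 mGal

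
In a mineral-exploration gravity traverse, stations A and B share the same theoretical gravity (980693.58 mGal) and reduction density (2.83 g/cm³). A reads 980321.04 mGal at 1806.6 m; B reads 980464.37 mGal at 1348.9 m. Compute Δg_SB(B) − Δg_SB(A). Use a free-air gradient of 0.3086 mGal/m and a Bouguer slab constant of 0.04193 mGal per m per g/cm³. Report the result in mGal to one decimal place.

Δg_SB(A) = 980321.04 − 980693.58 + 0.3086×1806.6 − 0.04193×2.83×1806.6 = -29.40 mGal
Δg_SB(B) = 980464.37 − 980693.58 + 0.3086×1348.9 − 0.04193×2.83×1348.9 = 27.00 mGal
Difference = 27.00 − (-29.40) = 56.40 mGal

56.4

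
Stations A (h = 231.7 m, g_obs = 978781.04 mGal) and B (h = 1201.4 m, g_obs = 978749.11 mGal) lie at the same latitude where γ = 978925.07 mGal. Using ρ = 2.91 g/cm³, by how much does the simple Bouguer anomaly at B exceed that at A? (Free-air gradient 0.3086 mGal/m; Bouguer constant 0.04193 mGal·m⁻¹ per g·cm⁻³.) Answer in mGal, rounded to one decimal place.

Δg_SB(A) = 978781.04 − 978925.07 + 0.3086×231.7 − 0.04193×2.91×231.7 = -100.80 mGal
Δg_SB(B) = 978749.11 − 978925.07 + 0.3086×1201.4 − 0.04193×2.91×1201.4 = 48.20 mGal
Difference = 48.20 − (-100.80) = 149.00 mGal

149.0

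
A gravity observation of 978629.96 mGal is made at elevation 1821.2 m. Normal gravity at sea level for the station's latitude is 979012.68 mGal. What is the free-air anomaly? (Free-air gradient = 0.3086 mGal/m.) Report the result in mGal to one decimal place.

179.3

Free-air correction = 0.3086 × 1821.2 = 562.02 mGal
Free-air anomaly = 978629.96 − 979012.68 + (562.02) = 179.30 mGal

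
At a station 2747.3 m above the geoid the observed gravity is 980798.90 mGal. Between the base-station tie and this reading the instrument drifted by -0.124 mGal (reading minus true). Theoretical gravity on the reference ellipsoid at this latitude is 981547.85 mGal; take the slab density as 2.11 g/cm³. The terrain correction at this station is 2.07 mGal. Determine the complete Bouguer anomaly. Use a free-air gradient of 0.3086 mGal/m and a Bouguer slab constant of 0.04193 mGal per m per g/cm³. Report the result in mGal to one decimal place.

-142.0

Drift-corrected reading = 980798.90 − (-0.124) = 980799.024 mGal
Free-air correction = 0.3086 × 2747.3 = 847.82 mGal
Free-air anomaly = 980799.024 − 981547.85 + (847.82) = 98.994 mGal
Bouguer slab correction = 0.04193 × 2.11 × 2747.3 = 243.06 mGal
Simple Bouguer anomaly = 98.994 − (243.06) = -144.066 mGal
Complete Bouguer anomaly = -144.066 + 2.07 = -141.996 mGal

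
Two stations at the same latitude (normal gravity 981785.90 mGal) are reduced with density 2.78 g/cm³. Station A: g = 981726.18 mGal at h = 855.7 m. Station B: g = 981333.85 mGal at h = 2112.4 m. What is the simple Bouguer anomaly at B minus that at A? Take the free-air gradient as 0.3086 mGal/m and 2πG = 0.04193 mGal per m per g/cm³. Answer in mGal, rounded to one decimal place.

Δg_SB(A) = 981726.18 − 981785.90 + 0.3086×855.7 − 0.04193×2.78×855.7 = 104.60 mGal
Δg_SB(B) = 981333.85 − 981785.90 + 0.3086×2112.4 − 0.04193×2.78×2112.4 = -46.40 mGal
Difference = -46.40 − (104.60) = -151.00 mGal

-151.0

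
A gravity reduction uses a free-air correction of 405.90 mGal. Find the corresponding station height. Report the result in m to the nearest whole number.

h = 405.90 / 0.3086 = 1315.29 m

1315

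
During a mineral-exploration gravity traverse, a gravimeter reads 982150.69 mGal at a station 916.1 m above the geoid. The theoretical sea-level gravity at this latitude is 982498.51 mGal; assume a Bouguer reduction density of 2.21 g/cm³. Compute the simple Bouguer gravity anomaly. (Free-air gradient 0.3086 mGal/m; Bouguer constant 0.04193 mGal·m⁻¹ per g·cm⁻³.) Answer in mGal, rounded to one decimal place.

-150.0

Free-air correction = 0.3086 × 916.1 = 282.71 mGal
Free-air anomaly = 982150.69 − 982498.51 + (282.71) = -65.11 mGal
Bouguer slab correction = 0.04193 × 2.21 × 916.1 = 84.89 mGal
Simple Bouguer anomaly = -65.11 − (84.89) = -150.00 mGal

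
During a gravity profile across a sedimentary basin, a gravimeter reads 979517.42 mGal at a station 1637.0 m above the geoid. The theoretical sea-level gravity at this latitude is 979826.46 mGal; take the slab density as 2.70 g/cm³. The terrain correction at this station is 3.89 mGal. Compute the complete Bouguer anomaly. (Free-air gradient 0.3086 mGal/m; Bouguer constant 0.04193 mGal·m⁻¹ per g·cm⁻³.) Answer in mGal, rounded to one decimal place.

14.7

Free-air correction = 0.3086 × 1637.0 = 505.18 mGal
Free-air anomaly = 979517.42 − 979826.46 + (505.18) = 196.14 mGal
Bouguer slab correction = 0.04193 × 2.70 × 1637.0 = 185.33 mGal
Simple Bouguer anomaly = 196.14 − (185.33) = 10.81 mGal
Complete Bouguer anomaly = 10.81 + 3.89 = 14.70 mGal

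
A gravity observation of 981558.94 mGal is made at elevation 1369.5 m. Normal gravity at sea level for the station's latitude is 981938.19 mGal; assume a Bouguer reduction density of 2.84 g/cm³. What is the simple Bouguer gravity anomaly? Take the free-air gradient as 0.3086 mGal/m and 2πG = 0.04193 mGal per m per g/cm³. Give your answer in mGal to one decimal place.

-119.7

Free-air correction = 0.3086 × 1369.5 = 422.63 mGal
Free-air anomaly = 981558.94 − 981938.19 + (422.63) = 43.38 mGal
Bouguer slab correction = 0.04193 × 2.84 × 1369.5 = 163.08 mGal
Simple Bouguer anomaly = 43.38 − (163.08) = -119.70 mGal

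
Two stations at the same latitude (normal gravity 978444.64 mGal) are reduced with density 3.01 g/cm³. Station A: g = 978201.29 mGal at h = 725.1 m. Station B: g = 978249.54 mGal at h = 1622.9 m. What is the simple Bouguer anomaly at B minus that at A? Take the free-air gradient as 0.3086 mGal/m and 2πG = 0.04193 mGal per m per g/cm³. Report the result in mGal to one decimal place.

212.0

Δg_SB(A) = 978201.29 − 978444.64 + 0.3086×725.1 − 0.04193×3.01×725.1 = -111.10 mGal
Δg_SB(B) = 978249.54 − 978444.64 + 0.3086×1622.9 − 0.04193×3.01×1622.9 = 100.90 mGal
Difference = 100.90 − (-111.10) = 212.00 mGal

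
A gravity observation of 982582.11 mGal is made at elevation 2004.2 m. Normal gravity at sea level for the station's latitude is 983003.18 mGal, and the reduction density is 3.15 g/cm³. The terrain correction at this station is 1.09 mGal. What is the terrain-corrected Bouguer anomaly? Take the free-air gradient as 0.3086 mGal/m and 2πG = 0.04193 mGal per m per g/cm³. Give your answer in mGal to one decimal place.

-66.2

Free-air correction = 0.3086 × 2004.2 = 618.50 mGal
Free-air anomaly = 982582.11 − 983003.18 + (618.50) = 197.43 mGal
Bouguer slab correction = 0.04193 × 3.15 × 2004.2 = 264.71 mGal
Simple Bouguer anomaly = 197.43 − (264.71) = -67.28 mGal
Complete Bouguer anomaly = -67.28 + 1.09 = -66.19 mGal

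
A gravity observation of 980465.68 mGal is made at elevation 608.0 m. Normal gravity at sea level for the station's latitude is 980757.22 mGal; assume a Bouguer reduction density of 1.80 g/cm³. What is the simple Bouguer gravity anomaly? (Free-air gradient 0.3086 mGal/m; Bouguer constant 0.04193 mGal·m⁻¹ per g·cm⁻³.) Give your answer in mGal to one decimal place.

Free-air correction = 0.3086 × 608.0 = 187.63 mGal
Free-air anomaly = 980465.68 − 980757.22 + (187.63) = -103.91 mGal
Bouguer slab correction = 0.04193 × 1.80 × 608.0 = 45.89 mGal
Simple Bouguer anomaly = -103.91 − (45.89) = -149.80 mGal

-149.8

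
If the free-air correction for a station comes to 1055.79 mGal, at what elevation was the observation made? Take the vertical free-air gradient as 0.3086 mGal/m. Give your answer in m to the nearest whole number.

3421

h = 1055.79 / 0.3086 = 3421.22 m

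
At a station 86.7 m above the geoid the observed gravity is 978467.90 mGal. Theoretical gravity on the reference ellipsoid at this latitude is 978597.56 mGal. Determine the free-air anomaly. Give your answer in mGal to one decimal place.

Free-air correction = 0.3086 × 86.7 = 26.76 mGal
Free-air anomaly = 978467.90 − 978597.56 + (26.76) = -102.90 mGal

-102.9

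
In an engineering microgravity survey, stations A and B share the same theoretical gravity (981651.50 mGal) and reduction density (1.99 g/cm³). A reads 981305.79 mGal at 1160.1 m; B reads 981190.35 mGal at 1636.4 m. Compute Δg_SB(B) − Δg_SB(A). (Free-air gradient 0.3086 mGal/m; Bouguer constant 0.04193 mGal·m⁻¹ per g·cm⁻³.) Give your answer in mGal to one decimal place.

Δg_SB(A) = 981305.79 − 981651.50 + 0.3086×1160.1 − 0.04193×1.99×1160.1 = -84.50 mGal
Δg_SB(B) = 981190.35 − 981651.50 + 0.3086×1636.4 − 0.04193×1.99×1636.4 = -92.70 mGal
Difference = -92.70 − (-84.50) = -8.20 mGal

-8.2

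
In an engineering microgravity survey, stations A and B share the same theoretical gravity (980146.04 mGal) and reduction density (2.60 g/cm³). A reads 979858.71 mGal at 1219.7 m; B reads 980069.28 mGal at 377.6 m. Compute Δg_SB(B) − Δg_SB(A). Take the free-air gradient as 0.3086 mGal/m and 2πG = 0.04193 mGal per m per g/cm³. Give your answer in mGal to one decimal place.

Δg_SB(A) = 979858.71 − 980146.04 + 0.3086×1219.7 − 0.04193×2.60×1219.7 = -43.90 mGal
Δg_SB(B) = 980069.28 − 980146.04 + 0.3086×377.6 − 0.04193×2.60×377.6 = -1.40 mGal
Difference = -1.40 − (-43.90) = 42.50 mGal

42.5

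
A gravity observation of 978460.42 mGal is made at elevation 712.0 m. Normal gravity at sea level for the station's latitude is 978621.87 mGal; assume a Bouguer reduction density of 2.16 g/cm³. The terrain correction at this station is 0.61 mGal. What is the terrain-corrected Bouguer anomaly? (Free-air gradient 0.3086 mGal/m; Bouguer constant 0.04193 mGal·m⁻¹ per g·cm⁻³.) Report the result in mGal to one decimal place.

-5.6

Free-air correction = 0.3086 × 712.0 = 219.72 mGal
Free-air anomaly = 978460.42 − 978621.87 + (219.72) = 58.27 mGal
Bouguer slab correction = 0.04193 × 2.16 × 712.0 = 64.48 mGal
Simple Bouguer anomaly = 58.27 − (64.48) = -6.21 mGal
Complete Bouguer anomaly = -6.21 + 0.61 = -5.60 mGal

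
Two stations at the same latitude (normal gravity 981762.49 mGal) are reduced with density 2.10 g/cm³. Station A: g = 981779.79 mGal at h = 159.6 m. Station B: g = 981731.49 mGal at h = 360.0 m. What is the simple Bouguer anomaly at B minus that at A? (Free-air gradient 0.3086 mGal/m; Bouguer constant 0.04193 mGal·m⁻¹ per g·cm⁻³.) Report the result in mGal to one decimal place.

Δg_SB(A) = 981779.79 − 981762.49 + 0.3086×159.6 − 0.04193×2.10×159.6 = 52.50 mGal
Δg_SB(B) = 981731.49 − 981762.49 + 0.3086×360.0 − 0.04193×2.10×360.0 = 48.40 mGal
Difference = 48.40 − (52.50) = -4.10 mGal

-4.1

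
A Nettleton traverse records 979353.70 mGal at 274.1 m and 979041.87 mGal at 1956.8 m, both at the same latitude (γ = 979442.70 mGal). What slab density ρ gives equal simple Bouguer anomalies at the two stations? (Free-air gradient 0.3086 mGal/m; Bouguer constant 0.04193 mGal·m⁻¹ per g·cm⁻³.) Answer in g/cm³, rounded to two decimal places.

2.94

Δg_obs = 979041.87 − 979353.70 = -311.83 mGal over Δh = 1956.8 − 274.1 = 1682.7 m
Equal Bouguer anomalies ⇒ Δg_obs + (0.3086 − 0.04193ρ)·Δh = 0
0.3086 − 0.04193ρ = −Δg_obs/Δh = 0.18532
ρ = (0.3086 − 0.18532) / 0.04193 = 2.94 g/cm³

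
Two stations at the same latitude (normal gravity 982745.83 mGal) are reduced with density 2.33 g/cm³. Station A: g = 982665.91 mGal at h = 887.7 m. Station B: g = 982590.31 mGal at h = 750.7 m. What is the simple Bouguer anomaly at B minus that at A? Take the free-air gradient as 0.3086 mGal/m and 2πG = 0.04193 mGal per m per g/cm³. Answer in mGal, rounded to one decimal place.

Δg_SB(A) = 982665.91 − 982745.83 + 0.3086×887.7 − 0.04193×2.33×887.7 = 107.30 mGal
Δg_SB(B) = 982590.31 − 982745.83 + 0.3086×750.7 − 0.04193×2.33×750.7 = 2.80 mGal
Difference = 2.80 − (107.30) = -104.50 mGal

-104.5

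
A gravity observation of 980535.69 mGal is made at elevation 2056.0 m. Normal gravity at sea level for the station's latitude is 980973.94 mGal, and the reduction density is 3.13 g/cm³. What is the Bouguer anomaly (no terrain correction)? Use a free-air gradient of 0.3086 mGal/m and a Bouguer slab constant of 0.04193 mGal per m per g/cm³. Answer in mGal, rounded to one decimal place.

-73.6

Free-air correction = 0.3086 × 2056.0 = 634.48 mGal
Free-air anomaly = 980535.69 − 980973.94 + (634.48) = 196.23 mGal
Bouguer slab correction = 0.04193 × 3.13 × 2056.0 = 269.83 mGal
Simple Bouguer anomaly = 196.23 − (269.83) = -73.60 mGal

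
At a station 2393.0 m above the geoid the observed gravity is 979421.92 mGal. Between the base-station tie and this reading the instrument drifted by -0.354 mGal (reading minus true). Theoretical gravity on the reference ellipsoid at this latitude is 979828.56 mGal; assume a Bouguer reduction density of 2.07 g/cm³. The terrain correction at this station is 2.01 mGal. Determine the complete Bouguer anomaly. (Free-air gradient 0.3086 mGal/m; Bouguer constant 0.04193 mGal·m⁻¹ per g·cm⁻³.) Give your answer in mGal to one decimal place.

126.5

Drift-corrected reading = 979421.92 − (-0.354) = 979422.274 mGal
Free-air correction = 0.3086 × 2393.0 = 738.48 mGal
Free-air anomaly = 979422.274 − 979828.56 + (738.48) = 332.194 mGal
Bouguer slab correction = 0.04193 × 2.07 × 2393.0 = 207.70 mGal
Simple Bouguer anomaly = 332.194 − (207.70) = 124.494 mGal
Complete Bouguer anomaly = 124.494 + 2.01 = 126.504 mGal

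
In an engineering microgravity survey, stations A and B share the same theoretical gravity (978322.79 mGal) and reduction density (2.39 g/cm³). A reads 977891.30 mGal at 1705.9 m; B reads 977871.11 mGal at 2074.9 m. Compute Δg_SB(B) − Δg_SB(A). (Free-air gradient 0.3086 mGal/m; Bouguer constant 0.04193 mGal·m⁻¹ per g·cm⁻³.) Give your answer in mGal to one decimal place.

Δg_SB(A) = 977891.30 − 978322.79 + 0.3086×1705.9 − 0.04193×2.39×1705.9 = -76.00 mGal
Δg_SB(B) = 977871.11 − 978322.79 + 0.3086×2074.9 − 0.04193×2.39×2074.9 = -19.30 mGal
Difference = -19.30 − (-76.00) = 56.70 mGal

56.7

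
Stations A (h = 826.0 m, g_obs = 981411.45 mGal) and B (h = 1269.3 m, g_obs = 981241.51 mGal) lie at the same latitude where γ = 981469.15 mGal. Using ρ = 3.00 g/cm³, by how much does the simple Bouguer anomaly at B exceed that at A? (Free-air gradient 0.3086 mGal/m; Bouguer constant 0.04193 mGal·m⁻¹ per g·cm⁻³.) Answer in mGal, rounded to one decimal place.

Δg_SB(A) = 981411.45 − 981469.15 + 0.3086×826.0 − 0.04193×3.00×826.0 = 93.30 mGal
Δg_SB(B) = 981241.51 − 981469.15 + 0.3086×1269.3 − 0.04193×3.00×1269.3 = 4.40 mGal
Difference = 4.40 − (93.30) = -88.90 mGal

-88.9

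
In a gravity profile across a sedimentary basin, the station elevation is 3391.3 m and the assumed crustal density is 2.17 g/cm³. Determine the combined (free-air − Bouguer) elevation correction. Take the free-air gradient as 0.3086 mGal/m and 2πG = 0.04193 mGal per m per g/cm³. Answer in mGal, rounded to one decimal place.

Combined gradient = 0.3086 − 0.04193 × 2.17 = 0.2176119 mGal/m
Combined elevation correction = 0.2176119 × 3391.3 = 738.0 mGal

738.0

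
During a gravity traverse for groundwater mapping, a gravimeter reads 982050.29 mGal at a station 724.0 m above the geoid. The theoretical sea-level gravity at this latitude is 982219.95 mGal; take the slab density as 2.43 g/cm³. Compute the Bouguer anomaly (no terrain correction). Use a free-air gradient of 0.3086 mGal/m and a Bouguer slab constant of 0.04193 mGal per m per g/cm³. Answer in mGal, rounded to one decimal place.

Free-air correction = 0.3086 × 724.0 = 223.43 mGal
Free-air anomaly = 982050.29 − 982219.95 + (223.43) = 53.77 mGal
Bouguer slab correction = 0.04193 × 2.43 × 724.0 = 73.77 mGal
Simple Bouguer anomaly = 53.77 − (73.77) = -20.00 mGal

-20.0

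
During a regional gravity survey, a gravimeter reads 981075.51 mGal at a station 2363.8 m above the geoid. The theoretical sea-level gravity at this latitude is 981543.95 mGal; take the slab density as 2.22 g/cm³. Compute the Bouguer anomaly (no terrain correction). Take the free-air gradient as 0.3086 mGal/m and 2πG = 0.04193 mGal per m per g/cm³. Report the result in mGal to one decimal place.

41.0

Free-air correction = 0.3086 × 2363.8 = 729.47 mGal
Free-air anomaly = 981075.51 − 981543.95 + (729.47) = 261.03 mGal
Bouguer slab correction = 0.04193 × 2.22 × 2363.8 = 220.03 mGal
Simple Bouguer anomaly = 261.03 − (220.03) = 41.00 mGal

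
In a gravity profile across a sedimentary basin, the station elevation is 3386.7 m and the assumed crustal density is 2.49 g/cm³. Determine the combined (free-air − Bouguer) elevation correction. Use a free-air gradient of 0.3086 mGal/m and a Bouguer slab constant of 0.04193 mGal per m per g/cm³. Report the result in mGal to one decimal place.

Combined gradient = 0.3086 − 0.04193 × 2.49 = 0.2041943 mGal/m
Combined elevation correction = 0.2041943 × 3386.7 = 691.5 mGal

691.5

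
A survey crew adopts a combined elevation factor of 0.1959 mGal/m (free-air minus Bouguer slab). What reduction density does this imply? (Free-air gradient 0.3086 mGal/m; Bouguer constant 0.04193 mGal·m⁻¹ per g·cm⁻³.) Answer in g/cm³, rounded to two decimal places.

2.69

0.1959 = 0.3086 − 0.04193 × ρ
ρ = (0.3086 − 0.1959) / 0.04193 = 2.69 g/cm³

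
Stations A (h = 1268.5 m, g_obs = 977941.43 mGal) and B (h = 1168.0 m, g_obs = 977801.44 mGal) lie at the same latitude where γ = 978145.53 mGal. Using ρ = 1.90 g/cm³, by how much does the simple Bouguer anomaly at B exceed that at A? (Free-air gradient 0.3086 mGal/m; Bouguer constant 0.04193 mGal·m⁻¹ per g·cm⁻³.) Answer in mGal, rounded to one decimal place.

Δg_SB(A) = 977941.43 − 978145.53 + 0.3086×1268.5 − 0.04193×1.90×1268.5 = 86.30 mGal
Δg_SB(B) = 977801.44 − 978145.53 + 0.3086×1168.0 − 0.04193×1.90×1168.0 = -76.70 mGal
Difference = -76.70 − (86.30) = -163.00 mGal

-163.0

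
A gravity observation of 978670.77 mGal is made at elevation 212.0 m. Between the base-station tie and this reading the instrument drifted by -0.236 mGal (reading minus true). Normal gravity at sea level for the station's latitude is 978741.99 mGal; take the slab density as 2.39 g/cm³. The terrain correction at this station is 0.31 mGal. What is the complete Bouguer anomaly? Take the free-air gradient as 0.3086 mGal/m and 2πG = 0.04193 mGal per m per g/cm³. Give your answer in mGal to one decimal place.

-26.5

Drift-corrected reading = 978670.77 − (-0.236) = 978671.006 mGal
Free-air correction = 0.3086 × 212.0 = 65.42 mGal
Free-air anomaly = 978671.006 − 978741.99 + (65.42) = -5.564 mGal
Bouguer slab correction = 0.04193 × 2.39 × 212.0 = 21.25 mGal
Simple Bouguer anomaly = -5.564 − (21.25) = -26.814 mGal
Complete Bouguer anomaly = -26.814 + 0.31 = -26.504 mGal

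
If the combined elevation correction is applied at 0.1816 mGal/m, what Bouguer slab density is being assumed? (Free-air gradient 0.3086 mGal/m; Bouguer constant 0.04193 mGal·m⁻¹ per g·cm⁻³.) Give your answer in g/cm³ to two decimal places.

3.03

0.1816 = 0.3086 − 0.04193 × ρ
ρ = (0.3086 − 0.1816) / 0.04193 = 3.03 g/cm³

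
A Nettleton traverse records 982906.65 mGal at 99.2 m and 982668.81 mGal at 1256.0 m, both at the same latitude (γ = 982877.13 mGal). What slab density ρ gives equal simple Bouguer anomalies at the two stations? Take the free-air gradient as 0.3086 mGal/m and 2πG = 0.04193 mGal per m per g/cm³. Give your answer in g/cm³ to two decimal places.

Δg_obs = 982668.81 − 982906.65 = -237.84 mGal over Δh = 1256.0 − 99.2 = 1156.8 m
Equal Bouguer anomalies ⇒ Δg_obs + (0.3086 − 0.04193ρ)·Δh = 0
0.3086 − 0.04193ρ = −Δg_obs/Δh = 0.20560
ρ = (0.3086 − 0.20560) / 0.04193 = 2.46 g/cm³

2.46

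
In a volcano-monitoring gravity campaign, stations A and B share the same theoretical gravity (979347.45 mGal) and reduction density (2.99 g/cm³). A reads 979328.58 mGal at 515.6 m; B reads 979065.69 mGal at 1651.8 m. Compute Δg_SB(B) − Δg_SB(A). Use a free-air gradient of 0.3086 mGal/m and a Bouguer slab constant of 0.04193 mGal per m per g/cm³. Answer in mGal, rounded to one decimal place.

-54.7

Δg_SB(A) = 979328.58 − 979347.45 + 0.3086×515.6 − 0.04193×2.99×515.6 = 75.60 mGal
Δg_SB(B) = 979065.69 − 979347.45 + 0.3086×1651.8 − 0.04193×2.99×1651.8 = 20.90 mGal
Difference = 20.90 − (75.60) = -54.70 mGal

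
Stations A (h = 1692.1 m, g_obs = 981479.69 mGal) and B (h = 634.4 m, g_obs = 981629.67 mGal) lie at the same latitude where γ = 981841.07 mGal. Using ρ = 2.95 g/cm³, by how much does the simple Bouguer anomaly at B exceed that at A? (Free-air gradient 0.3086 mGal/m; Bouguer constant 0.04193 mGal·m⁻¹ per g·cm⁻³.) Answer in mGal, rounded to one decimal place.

-45.6

Δg_SB(A) = 981479.69 − 981841.07 + 0.3086×1692.1 − 0.04193×2.95×1692.1 = -48.50 mGal
Δg_SB(B) = 981629.67 − 981841.07 + 0.3086×634.4 − 0.04193×2.95×634.4 = -94.10 mGal
Difference = -94.10 − (-48.50) = -45.60 mGal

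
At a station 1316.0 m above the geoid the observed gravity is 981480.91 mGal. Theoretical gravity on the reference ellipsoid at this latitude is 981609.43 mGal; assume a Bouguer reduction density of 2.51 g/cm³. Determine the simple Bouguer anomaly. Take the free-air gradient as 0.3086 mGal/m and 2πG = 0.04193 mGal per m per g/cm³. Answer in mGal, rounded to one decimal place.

Free-air correction = 0.3086 × 1316.0 = 406.12 mGal
Free-air anomaly = 981480.91 − 981609.43 + (406.12) = 277.60 mGal
Bouguer slab correction = 0.04193 × 2.51 × 1316.0 = 138.50 mGal
Simple Bouguer anomaly = 277.60 − (138.50) = 139.10 mGal

139.1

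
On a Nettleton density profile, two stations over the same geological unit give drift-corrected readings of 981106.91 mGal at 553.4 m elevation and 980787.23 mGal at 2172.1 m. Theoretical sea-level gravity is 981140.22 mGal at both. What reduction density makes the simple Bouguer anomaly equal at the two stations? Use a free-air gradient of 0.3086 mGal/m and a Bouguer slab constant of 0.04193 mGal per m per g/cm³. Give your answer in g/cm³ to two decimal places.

2.65

Δg_obs = 980787.23 − 981106.91 = -319.68 mGal over Δh = 2172.1 − 553.4 = 1618.7 m
Equal Bouguer anomalies ⇒ Δg_obs + (0.3086 − 0.04193ρ)·Δh = 0
0.3086 − 0.04193ρ = −Δg_obs/Δh = 0.19749
ρ = (0.3086 − 0.19749) / 0.04193 = 2.65 g/cm³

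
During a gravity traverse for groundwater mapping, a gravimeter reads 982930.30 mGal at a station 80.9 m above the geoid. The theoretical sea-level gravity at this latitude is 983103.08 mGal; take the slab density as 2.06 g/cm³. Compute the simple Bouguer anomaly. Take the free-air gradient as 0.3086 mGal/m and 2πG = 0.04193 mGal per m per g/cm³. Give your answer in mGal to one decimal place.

Free-air correction = 0.3086 × 80.9 = 24.97 mGal
Free-air anomaly = 982930.30 − 983103.08 + (24.97) = -147.81 mGal
Bouguer slab correction = 0.04193 × 2.06 × 80.9 = 6.99 mGal
Simple Bouguer anomaly = -147.81 − (6.99) = -154.80 mGal

-154.8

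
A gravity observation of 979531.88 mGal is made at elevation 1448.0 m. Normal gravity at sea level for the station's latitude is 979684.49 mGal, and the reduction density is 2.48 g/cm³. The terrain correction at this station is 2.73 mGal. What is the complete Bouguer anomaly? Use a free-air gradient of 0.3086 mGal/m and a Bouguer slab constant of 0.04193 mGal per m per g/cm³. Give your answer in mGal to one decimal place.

Free-air correction = 0.3086 × 1448.0 = 446.85 mGal
Free-air anomaly = 979531.88 − 979684.49 + (446.85) = 294.24 mGal
Bouguer slab correction = 0.04193 × 2.48 × 1448.0 = 150.57 mGal
Simple Bouguer anomaly = 294.24 − (150.57) = 143.67 mGal
Complete Bouguer anomaly = 143.67 + 2.73 = 146.40 mGal

146.4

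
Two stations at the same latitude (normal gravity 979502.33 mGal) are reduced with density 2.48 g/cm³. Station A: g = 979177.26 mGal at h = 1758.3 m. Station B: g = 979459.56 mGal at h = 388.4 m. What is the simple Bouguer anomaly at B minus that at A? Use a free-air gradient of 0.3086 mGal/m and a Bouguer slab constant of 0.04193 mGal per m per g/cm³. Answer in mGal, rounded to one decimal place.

2.0

Δg_SB(A) = 979177.26 − 979502.33 + 0.3086×1758.3 − 0.04193×2.48×1758.3 = 34.70 mGal
Δg_SB(B) = 979459.56 − 979502.33 + 0.3086×388.4 − 0.04193×2.48×388.4 = 36.70 mGal
Difference = 36.70 − (34.70) = 2.00 mGal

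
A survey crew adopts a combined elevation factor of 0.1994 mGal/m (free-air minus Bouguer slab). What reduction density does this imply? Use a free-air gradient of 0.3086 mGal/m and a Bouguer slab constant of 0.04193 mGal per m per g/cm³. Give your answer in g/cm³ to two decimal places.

0.1994 = 0.3086 − 0.04193 × ρ
ρ = (0.3086 − 0.1994) / 0.04193 = 2.60 g/cm³

2.60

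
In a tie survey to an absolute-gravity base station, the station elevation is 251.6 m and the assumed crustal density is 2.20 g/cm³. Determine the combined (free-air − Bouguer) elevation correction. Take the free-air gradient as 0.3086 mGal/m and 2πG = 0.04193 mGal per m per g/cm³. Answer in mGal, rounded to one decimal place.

54.4

Combined gradient = 0.3086 − 0.04193 × 2.20 = 0.2163540 mGal/m
Combined elevation correction = 0.2163540 × 251.6 = 54.4 mGal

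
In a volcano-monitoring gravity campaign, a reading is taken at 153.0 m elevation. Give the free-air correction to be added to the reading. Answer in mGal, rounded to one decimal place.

47.2

Free-air correction = 0.3086 × 153.0 = 47.2 mGal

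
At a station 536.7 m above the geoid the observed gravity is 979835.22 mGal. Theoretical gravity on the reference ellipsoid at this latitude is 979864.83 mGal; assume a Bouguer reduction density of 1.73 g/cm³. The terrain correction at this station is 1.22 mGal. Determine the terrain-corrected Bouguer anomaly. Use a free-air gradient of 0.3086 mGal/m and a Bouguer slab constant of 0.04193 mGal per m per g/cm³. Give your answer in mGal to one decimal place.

Free-air correction = 0.3086 × 536.7 = 165.63 mGal
Free-air anomaly = 979835.22 − 979864.83 + (165.63) = 136.02 mGal
Bouguer slab correction = 0.04193 × 1.73 × 536.7 = 38.93 mGal
Simple Bouguer anomaly = 136.02 − (38.93) = 97.09 mGal
Complete Bouguer anomaly = 97.09 + 1.22 = 98.31 mGal

98.3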